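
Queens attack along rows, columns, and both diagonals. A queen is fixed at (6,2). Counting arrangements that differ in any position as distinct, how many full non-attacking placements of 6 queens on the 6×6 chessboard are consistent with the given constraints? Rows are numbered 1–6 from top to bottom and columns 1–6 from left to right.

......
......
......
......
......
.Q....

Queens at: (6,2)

1

Branch on row 1: col 1 → 0; col 3 → 0; col 4 → 0; col 5 → 1; col 6 → 0.
Sum: 0 + 0 + 0 + 1 + 0 = 1.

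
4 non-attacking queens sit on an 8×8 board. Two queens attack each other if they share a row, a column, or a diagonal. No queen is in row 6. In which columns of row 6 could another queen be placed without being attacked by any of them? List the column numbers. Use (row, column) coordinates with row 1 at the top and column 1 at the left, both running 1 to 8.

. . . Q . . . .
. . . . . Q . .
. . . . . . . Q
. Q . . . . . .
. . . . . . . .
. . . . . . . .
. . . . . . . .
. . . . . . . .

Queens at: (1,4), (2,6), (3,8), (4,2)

(1,4) attacks row 6 at column 4.
(2,6) attacks row 6 at column 6 and diagonals 2.
(3,8) attacks row 6 at column 8 and diagonals 5.
(4,2) attacks row 6 at column 2 and diagonals 4.
Attacked columns: {2, 4, 5, 6, 8}. Safe: {1, 3, 7}.

columns 1, 3, 7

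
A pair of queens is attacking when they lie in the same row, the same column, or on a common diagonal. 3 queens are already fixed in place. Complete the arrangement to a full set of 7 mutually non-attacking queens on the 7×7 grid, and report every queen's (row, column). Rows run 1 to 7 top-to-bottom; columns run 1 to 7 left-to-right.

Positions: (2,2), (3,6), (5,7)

Row 1: attacked by (2,2)→{1,2,3}; (3,6)→{4,6}; (5,7)→{3,7}. Safe: 5. Place at column 5.
Row 4: attacked by (1,5)→{2,5}; (2,2)→{2,4}; (3,6)→{5,6,7}; (5,7)→{6,7}. Safe: 1, 3. Place at column 3.
Row 6: attacked by (1,5)→{5}; (2,2)→{2,6}; (3,6)→{3,6}; (4,3)→{1,3,5}; (5,7)→{6,7}. Safe: 4. Place at column 4.
Row 7: attacked by (1,5)→{5}; (2,2)→{2,7}; (3,6)→{2,6}; (4,3)→{3,6}; (5,7)→{5,7}; (6,4)→{3,4,5}. Safe: 1. Place at column 1.
Columns [5, 2, 6, 3, 7, 4, 1], r−c [-4, 0, -3, 1, -2, 2, 6], r+c [6, 4, 9, 7, 12, 10, 8] are all distinct, so no two queens attack.

(1,5) (2,2) (3,6) (4,3) (5,7) (6,4) (7,1)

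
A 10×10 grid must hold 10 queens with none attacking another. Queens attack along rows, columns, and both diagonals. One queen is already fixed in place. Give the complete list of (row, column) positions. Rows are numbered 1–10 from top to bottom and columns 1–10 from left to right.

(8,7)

(1,1) (2,8) (3,5) (4,2) (5,9) (6,3) (7,10) (8,7) (9,4) (10,6)

Row 1: attacked by (8,7)→{7}. Safe: 1, 2, 3, 4, 5, 6, 8, 9, 10. Place at column 1.
Row 2: attacked by (1,1)→{1,2}; (8,7)→{1,7}. Safe: 3, 4, 5, 6, 8, 9, 10. Place at column 8.
Row 3: attacked by (1,1)→{1,3}; (2,8)→{7,8,9}; (8,7)→{2,7}. Safe: 4, 5, 6, 10. Place at column 5.
Row 4: attacked by (1,1)→{1,4}; (2,8)→{6,8,10}; (3,5)→{4,5,6}; (8,7)→{3,7}. Safe: 2, 9. Place at column 2.
Row 5: attacked by (1,1)→{1,5}; (2,8)→{5,8}; (3,5)→{3,5,7}; (4,2)→{1,2,3}; (8,7)→{4,7,10}. Safe: 6, 9. Place at column 9.
Row 6: attacked by (1,1)→{1,6}; (2,8)→{4,8}; (3,5)→{2,5,8}; (4,2)→{2,4}; (5,9)→{8,9,10}; (8,7)→{5,7,9}. Safe: 3. Place at column 3.
Row 7: attacked by (1,1)→{1,7}; (2,8)→{3,8}; (3,5)→{1,5,9}; (4,2)→{2,5}; (5,9)→{7,9}; (6,3)→{2,3,4}; (8,7)→{6,7,8}. Safe: 10. Place at column 10.
Row 9: attacked by (1,1)→{1,9}; (2,8)→{1,8}; (3,5)→{5}; (4,2)→{2,7}; (5,9)→{5,9}; (6,3)→{3,6}; (7,10)→{8,10}; (8,7)→{6,7,8}. Safe: 4. Place at column 4.
Row 10: attacked by (1,1)→{1,10}; (2,8)→{8}; (3,5)→{5}; (4,2)→{2,8}; (5,9)→{4,9}; (6,3)→{3,7}; (7,10)→{7,10}; (8,7)→{5,7,9}; (9,4)→{3,4,5}. Safe: 6. Place at column 6.
Columns [1, 8, 5, 2, 9, 3, 10, 7, 4, 6], r−c [0, -6, -2, 2, -4, 3, -3, 1, 5, 4], r+c [2, 10, 8, 6, 14, 9, 17, 15, 13, 16] are all distinct, so no two queens attack.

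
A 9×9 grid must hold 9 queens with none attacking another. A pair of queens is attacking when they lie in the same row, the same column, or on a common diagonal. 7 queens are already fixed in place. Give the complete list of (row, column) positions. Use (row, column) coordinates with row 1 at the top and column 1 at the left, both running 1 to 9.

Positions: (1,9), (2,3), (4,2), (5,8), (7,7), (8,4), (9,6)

Row 3: attacked by (1,9)→{7,9}; (2,3)→{2,3,4}; (4,2)→{1,2,3}; (5,8)→{6,8}; (7,7)→{3,7}; (8,4)→{4,9}; (9,6)→{6}. Safe: 5. Place at column 5.
Row 6: attacked by (1,9)→{4,9}; (2,3)→{3,7}; (3,5)→{2,5,8}; (4,2)→{2,4}; (5,8)→{7,8,9}; (7,7)→{6,7,8}; (8,4)→{2,4,6}; (9,6)→{3,6,9}. Safe: 1. Place at column 1.
Columns [9, 3, 5, 2, 8, 1, 7, 4, 6], r−c [-8, -1, -2, 2, -3, 5, 0, 4, 3], r+c [10, 5, 8, 6, 13, 7, 14, 12, 15] are all distinct, so no two queens attack.

(1,9) (2,3) (3,5) (4,2) (5,8) (6,1) (7,7) (8,4) (9,6)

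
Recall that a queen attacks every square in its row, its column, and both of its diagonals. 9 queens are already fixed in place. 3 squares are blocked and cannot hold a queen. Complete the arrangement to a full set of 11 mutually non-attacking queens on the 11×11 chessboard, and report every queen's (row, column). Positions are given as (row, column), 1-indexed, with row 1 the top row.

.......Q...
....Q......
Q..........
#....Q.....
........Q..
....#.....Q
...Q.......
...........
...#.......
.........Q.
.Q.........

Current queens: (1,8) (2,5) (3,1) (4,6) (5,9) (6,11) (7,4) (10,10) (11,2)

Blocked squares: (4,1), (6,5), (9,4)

(1,8) (2,5) (3,1) (4,6) (5,9) (6,11) (7,4) (8,7) (9,3) (10,10) (11,2)

Row 8: attacked by (1,8)→{1,8}; (2,5)→{5,11}; (3,1)→{1,6}; (4,6)→{2,6,10}; (5,9)→{6,9}; (6,11)→{9,11}; (7,4)→{3,4,5}; (10,10)→{8,10}; (11,2)→{2,5}. Safe: 7. Place at column 7.
Row 9: attacked by (1,8)→{8}; (2,5)→{5}; (3,1)→{1,7}; (4,6)→{1,6,11}; (5,9)→{5,9}; (6,11)→{8,11}; (7,4)→{2,4,6}; (8,7)→{6,7,8}; (10,10)→{9,10,11}; (11,2)→{2,4}. Blocked: 4. Safe: 3. Place at column 3.
Columns [8, 5, 1, 6, 9, 11, 4, 7, 3, 10, 2], r−c [-7, -3, 2, -2, -4, -5, 3, 1, 6, 0, 9], r+c [9, 7, 4, 10, 14, 17, 11, 15, 12, 20, 13] are all distinct, so no two queens attack.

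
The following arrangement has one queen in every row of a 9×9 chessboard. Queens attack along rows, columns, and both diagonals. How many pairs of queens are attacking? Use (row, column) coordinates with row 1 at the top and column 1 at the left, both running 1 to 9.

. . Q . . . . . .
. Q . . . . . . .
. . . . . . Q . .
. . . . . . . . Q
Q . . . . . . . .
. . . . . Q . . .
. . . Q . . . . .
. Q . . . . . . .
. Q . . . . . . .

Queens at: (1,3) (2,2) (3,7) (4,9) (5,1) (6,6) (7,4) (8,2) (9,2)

7

Same column: (2,2)–(8,2) (column 2); (2,2)–(9,2) (column 2); (8,2)–(9,2) (column 2).
Same diagonal: (1,3)–(2,2) (|1−2| = |3−2| = 1); (2,2)–(6,6) (|2−6| = |2−6| = 4); (3,7)–(8,2) (|3−8| = |7−2| = 5); (7,4)–(9,2) (|7−9| = |4−2| = 2).
Total attacking pairs: 7.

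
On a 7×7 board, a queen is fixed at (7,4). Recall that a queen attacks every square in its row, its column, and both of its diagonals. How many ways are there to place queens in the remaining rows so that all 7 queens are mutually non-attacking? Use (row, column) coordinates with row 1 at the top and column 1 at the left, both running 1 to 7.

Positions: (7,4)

Branch on row 1: col 1 → 1; col 2 → 1; col 3 → 1; col 5 → 1; col 6 → 1; col 7 → 1.
Sum: 1 + 1 + 1 + 1 + 1 + 1 = 6.

6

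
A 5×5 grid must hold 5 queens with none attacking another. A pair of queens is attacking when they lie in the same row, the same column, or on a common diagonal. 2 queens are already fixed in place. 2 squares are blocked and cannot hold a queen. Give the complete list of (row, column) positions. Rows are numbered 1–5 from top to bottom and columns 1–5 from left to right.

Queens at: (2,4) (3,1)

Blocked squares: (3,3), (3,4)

(1,2) (2,4) (3,1) (4,3) (5,5)

Row 1: attacked by (2,4)→{3,4,5}; (3,1)→{1,3}. Safe: 2. Place at column 2.
Row 4: attacked by (1,2)→{2,5}; (2,4)→{2,4}; (3,1)→{1,2}. Safe: 3. Place at column 3.
Row 5: attacked by (1,2)→{2}; (2,4)→{1,4}; (3,1)→{1,3}; (4,3)→{2,3,4}. Safe: 5. Place at column 5.
Columns [2, 4, 1, 3, 5], r−c [-1, -2, 2, 1, 0], r+c [3, 6, 4, 7, 10] are all distinct, so no two queens attack.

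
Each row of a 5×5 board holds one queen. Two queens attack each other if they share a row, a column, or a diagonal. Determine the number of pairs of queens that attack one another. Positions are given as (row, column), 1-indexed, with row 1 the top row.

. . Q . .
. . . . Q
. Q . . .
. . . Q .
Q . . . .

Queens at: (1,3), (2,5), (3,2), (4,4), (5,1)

All columns are distinct and no two queens satisfy |Δrow| = |Δcol|, so no pair attacks.

0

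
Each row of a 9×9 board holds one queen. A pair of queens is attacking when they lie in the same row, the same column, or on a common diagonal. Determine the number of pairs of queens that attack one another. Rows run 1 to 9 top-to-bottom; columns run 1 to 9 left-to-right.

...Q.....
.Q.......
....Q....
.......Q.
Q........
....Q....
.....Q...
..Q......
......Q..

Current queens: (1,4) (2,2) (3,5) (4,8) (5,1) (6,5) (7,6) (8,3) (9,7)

Same column: (3,5)–(6,5) (column 5).
Same diagonal: (6,5)–(7,6) (|6−7| = |5−6| = 1); (6,5)–(8,3) (|6−8| = |5−3| = 2).
Total attacking pairs: 3.

3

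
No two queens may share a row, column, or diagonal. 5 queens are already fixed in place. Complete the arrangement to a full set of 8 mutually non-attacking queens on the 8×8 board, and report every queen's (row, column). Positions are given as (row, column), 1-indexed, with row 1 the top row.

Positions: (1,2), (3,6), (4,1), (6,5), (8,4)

(1,2) (2,8) (3,6) (4,1) (5,3) (6,5) (7,7) (8,4)

Row 2: attacked by (1,2)→{1,2,3}; (3,6)→{5,6,7}; (4,1)→{1,3}; (6,5)→{1,5}; (8,4)→{4}. Safe: 8. Place at column 8.
Row 5: attacked by (1,2)→{2,6}; (2,8)→{5,8}; (3,6)→{4,6,8}; (4,1)→{1,2}; (6,5)→{4,5,6}; (8,4)→{1,4,7}. Safe: 3. Place at column 3.
Row 7: attacked by (1,2)→{2,8}; (2,8)→{3,8}; (3,6)→{2,6}; (4,1)→{1,4}; (5,3)→{1,3,5}; (6,5)→{4,5,6}; (8,4)→{3,4,5}. Safe: 7. Place at column 7.
Columns [2, 8, 6, 1, 3, 5, 7, 4], r−c [-1, -6, -3, 3, 2, 1, 0, 4], r+c [3, 10, 9, 5, 8, 11, 14, 12] are all distinct, so no two queens attack.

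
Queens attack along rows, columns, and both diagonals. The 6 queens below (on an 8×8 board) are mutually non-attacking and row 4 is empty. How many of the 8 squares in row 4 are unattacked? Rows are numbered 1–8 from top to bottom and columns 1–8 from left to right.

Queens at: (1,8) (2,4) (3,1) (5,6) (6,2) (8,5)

1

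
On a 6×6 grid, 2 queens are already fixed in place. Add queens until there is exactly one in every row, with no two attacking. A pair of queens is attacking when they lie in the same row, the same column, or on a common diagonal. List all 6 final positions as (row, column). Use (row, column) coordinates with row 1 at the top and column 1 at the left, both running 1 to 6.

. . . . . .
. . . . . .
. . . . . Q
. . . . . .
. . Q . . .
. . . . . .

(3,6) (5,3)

Row 1: attacked by (3,6)→{4,6}; (5,3)→{3}. Safe: 1, 2, 5. Place at column 2.
Row 2: attacked by (1,2)→{1,2,3}; (3,6)→{5,6}; (5,3)→{3,6}. Safe: 4. Place at column 4.
Row 4: attacked by (1,2)→{2,5}; (2,4)→{2,4,6}; (3,6)→{5,6}; (5,3)→{2,3,4}. Safe: 1. Place at column 1.
Row 6: attacked by (1,2)→{2}; (2,4)→{4}; (3,6)→{3,6}; (4,1)→{1,3}; (5,3)→{2,3,4}. Safe: 5. Place at column 5.
Columns [2, 4, 6, 1, 3, 5], r−c [-1, -2, -3, 3, 2, 1], r+c [3, 6, 9, 5, 8, 11] are all distinct, so no two queens attack.

(1,2) (2,4) (3,6) (4,1) (5,3) (6,5)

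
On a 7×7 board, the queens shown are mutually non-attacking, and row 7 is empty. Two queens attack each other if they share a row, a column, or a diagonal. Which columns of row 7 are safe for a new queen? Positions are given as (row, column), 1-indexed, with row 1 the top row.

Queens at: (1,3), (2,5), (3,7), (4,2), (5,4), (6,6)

(1,3) attacks row 7 at column 3.
(2,5) attacks row 7 at column 5.
(3,7) attacks row 7 at column 7 and diagonals 3.
(4,2) attacks row 7 at column 2 and diagonals 5.
(5,4) attacks row 7 at column 4 and diagonals 2, 6.
(6,6) attacks row 7 at column 6 and diagonals 5, 7.
Attacked columns: {2, 3, 4, 5, 6, 7}. Safe: {1}.

columns 1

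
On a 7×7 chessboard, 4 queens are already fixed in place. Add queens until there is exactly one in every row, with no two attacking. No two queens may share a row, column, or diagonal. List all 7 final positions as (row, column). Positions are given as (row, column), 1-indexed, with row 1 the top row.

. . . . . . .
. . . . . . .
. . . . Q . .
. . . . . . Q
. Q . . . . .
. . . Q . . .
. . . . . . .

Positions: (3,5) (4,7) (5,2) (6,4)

(1,1) (2,3) (3,5) (4,7) (5,2) (6,4) (7,6)

Row 1: attacked by (3,5)→{3,5,7}; (4,7)→{4,7}; (5,2)→{2,6}; (6,4)→{4}. Safe: 1. Place at column 1.
Row 2: attacked by (1,1)→{1,2}; (3,5)→{4,5,6}; (4,7)→{5,7}; (5,2)→{2,5}; (6,4)→{4}. Safe: 3. Place at column 3.
Row 7: attacked by (1,1)→{1,7}; (2,3)→{3}; (3,5)→{1,5}; (4,7)→{4,7}; (5,2)→{2,4}; (6,4)→{3,4,5}. Safe: 6. Place at column 6.
Columns [1, 3, 5, 7, 2, 4, 6], r−c [0, -1, -2, -3, 3, 2, 1], r+c [2, 5, 8, 11, 7, 10, 13] are all distinct, so no two queens attack.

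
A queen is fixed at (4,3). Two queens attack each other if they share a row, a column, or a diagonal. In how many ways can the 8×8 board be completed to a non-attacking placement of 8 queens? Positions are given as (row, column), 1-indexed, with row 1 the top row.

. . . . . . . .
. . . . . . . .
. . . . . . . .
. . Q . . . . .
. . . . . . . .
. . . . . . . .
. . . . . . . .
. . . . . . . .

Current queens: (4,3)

12

Branch on row 1: col 1 → 1; col 2 → 1; col 4 → 6; col 5 → 1; col 7 → 1; col 8 → 2.
Sum: 1 + 1 + 6 + 1 + 1 + 2 = 12.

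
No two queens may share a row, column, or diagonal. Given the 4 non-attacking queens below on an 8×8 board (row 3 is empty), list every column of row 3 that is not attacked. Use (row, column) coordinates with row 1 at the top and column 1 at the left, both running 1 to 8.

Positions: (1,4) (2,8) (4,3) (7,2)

(1,4) attacks row 3 at column 4 and diagonals 2, 6.
(2,8) attacks row 3 at column 8 and diagonals 7.
(4,3) attacks row 3 at column 3 and diagonals 2, 4.
(7,2) attacks row 3 at column 2 and diagonals 6.
Attacked columns: {2, 3, 4, 6, 7, 8}. Safe: {1, 5}.

columns 1, 5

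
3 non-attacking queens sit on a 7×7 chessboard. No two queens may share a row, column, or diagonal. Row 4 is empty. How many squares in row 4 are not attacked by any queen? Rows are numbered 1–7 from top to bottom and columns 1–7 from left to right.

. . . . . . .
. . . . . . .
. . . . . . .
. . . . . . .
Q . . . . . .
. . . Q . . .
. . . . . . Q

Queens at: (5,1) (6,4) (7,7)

(5,1) attacks row 4 at column 1 and diagonals 2.
(6,4) attacks row 4 at column 4 and diagonals 2, 6.
(7,7) attacks row 4 at column 7 and diagonals 4.
Attacked columns: {1, 2, 4, 6, 7}. Safe: {3, 5}.

2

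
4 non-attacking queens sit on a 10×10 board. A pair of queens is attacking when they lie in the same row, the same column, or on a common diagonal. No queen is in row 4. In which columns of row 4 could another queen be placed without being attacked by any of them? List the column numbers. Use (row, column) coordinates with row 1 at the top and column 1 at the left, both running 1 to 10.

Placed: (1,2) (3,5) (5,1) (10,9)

(1,2) attacks row 4 at column 2 and diagonals 5.
(3,5) attacks row 4 at column 5 and diagonals 4, 6.
(5,1) attacks row 4 at column 1 and diagonals 2.
(10,9) attacks row 4 at column 9 and diagonals 3.
Attacked columns: {1, 2, 3, 4, 5, 6, 9}. Safe: {7, 8, 10}.

columns 7, 8, 10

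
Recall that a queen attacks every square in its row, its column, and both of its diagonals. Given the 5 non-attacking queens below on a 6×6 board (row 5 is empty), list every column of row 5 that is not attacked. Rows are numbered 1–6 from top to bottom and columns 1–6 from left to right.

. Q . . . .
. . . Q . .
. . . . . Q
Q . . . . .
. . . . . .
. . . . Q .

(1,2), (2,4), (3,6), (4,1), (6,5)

(1,2) attacks row 5 at column 2 and diagonals 6.
(2,4) attacks row 5 at column 4 and diagonals 1.
(3,6) attacks row 5 at column 6 and diagonals 4.
(4,1) attacks row 5 at column 1 and diagonals 2.
(6,5) attacks row 5 at column 5 and diagonals 4, 6.
Attacked columns: {1, 2, 4, 5, 6}. Safe: {3}.

columns 3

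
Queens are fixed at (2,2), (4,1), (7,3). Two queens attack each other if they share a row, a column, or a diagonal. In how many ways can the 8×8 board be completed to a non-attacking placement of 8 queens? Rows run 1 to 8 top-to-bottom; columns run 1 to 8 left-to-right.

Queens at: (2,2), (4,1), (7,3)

3

Branch on row 1: col 5 → 1; col 6 → 0; col 7 → 1; col 8 → 1.
Sum: 1 + 0 + 1 + 1 = 3.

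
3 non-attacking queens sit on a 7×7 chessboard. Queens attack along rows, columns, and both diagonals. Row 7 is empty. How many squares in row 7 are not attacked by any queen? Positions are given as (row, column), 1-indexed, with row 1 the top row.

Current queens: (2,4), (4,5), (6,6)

2

(2,4) attacks row 7 at column 4.
(4,5) attacks row 7 at column 5 and diagonals 2.
(6,6) attacks row 7 at column 6 and diagonals 5, 7.
Attacked columns: {2, 4, 5, 6, 7}. Safe: {1, 3}.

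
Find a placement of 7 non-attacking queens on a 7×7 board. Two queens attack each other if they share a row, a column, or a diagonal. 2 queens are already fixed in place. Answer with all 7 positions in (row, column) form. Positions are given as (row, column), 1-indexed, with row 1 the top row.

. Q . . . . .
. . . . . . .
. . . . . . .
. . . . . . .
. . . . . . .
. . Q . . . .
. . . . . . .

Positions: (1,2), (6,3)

Row 2: attacked by (1,2)→{1,2,3}; (6,3)→{3,7}. Safe: 4, 5, 6. Place at column 4.
Row 3: attacked by (1,2)→{2,4}; (2,4)→{3,4,5}; (6,3)→{3,6}. Safe: 1, 7. Place at column 1.
Row 4: attacked by (1,2)→{2,5}; (2,4)→{2,4,6}; (3,1)→{1,2}; (6,3)→{1,3,5}. Safe: 7. Place at column 7.
Row 5: attacked by (1,2)→{2,6}; (2,4)→{1,4,7}; (3,1)→{1,3}; (4,7)→{6,7}; (6,3)→{2,3,4}. Safe: 5. Place at column 5.
Row 7: attacked by (1,2)→{2}; (2,4)→{4}; (3,1)→{1,5}; (4,7)→{4,7}; (5,5)→{3,5,7}; (6,3)→{2,3,4}. Safe: 6. Place at column 6.
Columns [2, 4, 1, 7, 5, 3, 6], r−c [-1, -2, 2, -3, 0, 3, 1], r+c [3, 6, 4, 11, 10, 9, 13] are all distinct, so no two queens attack.

(1,2) (2,4) (3,1) (4,7) (5,5) (6,3) (7,6)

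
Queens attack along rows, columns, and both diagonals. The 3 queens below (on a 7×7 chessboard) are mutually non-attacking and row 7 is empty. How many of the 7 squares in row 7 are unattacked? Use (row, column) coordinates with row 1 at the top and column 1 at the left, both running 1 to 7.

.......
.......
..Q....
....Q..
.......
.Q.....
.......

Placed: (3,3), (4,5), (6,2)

(3,3) attacks row 7 at column 3 and diagonals 7.
(4,5) attacks row 7 at column 5 and diagonals 2.
(6,2) attacks row 7 at column 2 and diagonals 1, 3.
Attacked columns: {1, 2, 3, 5, 7}. Safe: {4, 6}.

2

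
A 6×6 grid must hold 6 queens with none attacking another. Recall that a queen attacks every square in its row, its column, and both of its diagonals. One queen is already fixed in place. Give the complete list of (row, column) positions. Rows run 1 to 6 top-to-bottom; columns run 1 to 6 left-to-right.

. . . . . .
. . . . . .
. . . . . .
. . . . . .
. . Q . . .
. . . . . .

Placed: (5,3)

Row 1: attacked by (5,3)→{3}. Safe: 1, 2, 4, 5, 6. Place at column 2.
Row 2: attacked by (1,2)→{1,2,3}; (5,3)→{3,6}. Safe: 4, 5. Place at column 4.
Row 3: attacked by (1,2)→{2,4}; (2,4)→{3,4,5}; (5,3)→{1,3,5}. Safe: 6. Place at column 6.
Row 4: attacked by (1,2)→{2,5}; (2,4)→{2,4,6}; (3,6)→{5,6}; (5,3)→{2,3,4}. Safe: 1. Place at column 1.
Row 6: attacked by (1,2)→{2}; (2,4)→{4}; (3,6)→{3,6}; (4,1)→{1,3}; (5,3)→{2,3,4}. Safe: 5. Place at column 5.
Columns [2, 4, 6, 1, 3, 5], r−c [-1, -2, -3, 3, 2, 1], r+c [3, 6, 9, 5, 8, 11] are all distinct, so no two queens attack.

(1,2) (2,4) (3,6) (4,1) (5,3) (6,5)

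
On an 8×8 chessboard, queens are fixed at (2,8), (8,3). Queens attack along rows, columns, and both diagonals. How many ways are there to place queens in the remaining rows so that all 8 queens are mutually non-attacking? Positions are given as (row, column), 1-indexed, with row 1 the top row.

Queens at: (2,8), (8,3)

3

Branch on row 1: col 1 → 0; col 2 → 0; col 4 → 1; col 5 → 1; col 6 → 1.
Sum: 0 + 0 + 1 + 1 + 1 = 3.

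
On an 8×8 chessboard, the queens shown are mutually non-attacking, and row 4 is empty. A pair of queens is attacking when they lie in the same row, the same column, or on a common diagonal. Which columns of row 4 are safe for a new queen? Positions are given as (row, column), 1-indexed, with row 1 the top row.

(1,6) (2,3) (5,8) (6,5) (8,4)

(1,6) attacks row 4 at column 6 and diagonals 3.
(2,3) attacks row 4 at column 3 and diagonals 1, 5.
(5,8) attacks row 4 at column 8 and diagonals 7.
(6,5) attacks row 4 at column 5 and diagonals 3, 7.
(8,4) attacks row 4 at column 4 and diagonals 8.
Attacked columns: {1, 3, 4, 5, 6, 7, 8}. Safe: {2}.

columns 2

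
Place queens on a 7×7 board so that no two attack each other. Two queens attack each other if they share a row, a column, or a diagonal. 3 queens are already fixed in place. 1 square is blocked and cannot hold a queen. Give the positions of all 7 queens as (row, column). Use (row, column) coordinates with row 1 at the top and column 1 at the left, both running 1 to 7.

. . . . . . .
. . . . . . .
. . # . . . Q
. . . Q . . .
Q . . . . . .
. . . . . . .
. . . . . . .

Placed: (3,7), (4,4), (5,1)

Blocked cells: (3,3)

Row 1: attacked by (3,7)→{5,7}; (4,4)→{1,4,7}; (5,1)→{1,5}. Safe: 2, 3, 6. Place at column 2.
Row 2: attacked by (1,2)→{1,2,3}; (3,7)→{6,7}; (4,4)→{2,4,6}; (5,1)→{1,4}. Safe: 5. Place at column 5.
Row 6: attacked by (1,2)→{2,7}; (2,5)→{1,5}; (3,7)→{4,7}; (4,4)→{2,4,6}; (5,1)→{1,2}. Safe: 3. Place at column 3.
Row 7: attacked by (1,2)→{2}; (2,5)→{5}; (3,7)→{3,7}; (4,4)→{1,4,7}; (5,1)→{1,3}; (6,3)→{2,3,4}. Safe: 6. Place at column 6.
Columns [2, 5, 7, 4, 1, 3, 6], r−c [-1, -3, -4, 0, 4, 3, 1], r+c [3, 7, 10, 8, 6, 9, 13] are all distinct, so no two queens attack.

(1,2) (2,5) (3,7) (4,4) (5,1) (6,3) (7,6)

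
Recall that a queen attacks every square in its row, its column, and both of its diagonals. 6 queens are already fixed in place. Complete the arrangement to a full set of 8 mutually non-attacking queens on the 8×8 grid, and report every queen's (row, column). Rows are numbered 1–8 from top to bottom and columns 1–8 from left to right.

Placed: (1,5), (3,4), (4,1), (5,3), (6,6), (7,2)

Row 2: attacked by (1,5)→{4,5,6}; (3,4)→{3,4,5}; (4,1)→{1,3}; (5,3)→{3,6}; (6,6)→{2,6}; (7,2)→{2,7}. Safe: 8. Place at column 8.
Row 8: attacked by (1,5)→{5}; (2,8)→{2,8}; (3,4)→{4}; (4,1)→{1,5}; (5,3)→{3,6}; (6,6)→{4,6,8}; (7,2)→{1,2,3}. Safe: 7. Place at column 7.
Columns [5, 8, 4, 1, 3, 6, 2, 7], r−c [-4, -6, -1, 3, 2, 0, 5, 1], r+c [6, 10, 7, 5, 8, 12, 9, 15] are all distinct, so no two queens attack.

(1,5) (2,8) (3,4) (4,1) (5,3) (6,6) (7,2) (8,7)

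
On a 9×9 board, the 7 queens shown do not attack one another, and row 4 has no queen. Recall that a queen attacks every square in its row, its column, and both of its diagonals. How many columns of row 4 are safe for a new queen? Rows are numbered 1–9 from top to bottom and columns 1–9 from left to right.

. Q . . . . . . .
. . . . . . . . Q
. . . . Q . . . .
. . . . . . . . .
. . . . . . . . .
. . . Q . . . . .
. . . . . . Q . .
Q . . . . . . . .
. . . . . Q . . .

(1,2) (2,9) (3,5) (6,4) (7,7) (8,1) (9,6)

2

(1,2) attacks row 4 at column 2 and diagonals 5.
(2,9) attacks row 4 at column 9 and diagonals 7.
(3,5) attacks row 4 at column 5 and diagonals 4, 6.
(6,4) attacks row 4 at column 4 and diagonals 2, 6.
(7,7) attacks row 4 at column 7 and diagonals 4.
(8,1) attacks row 4 at column 1 and diagonals 5.
(9,6) attacks row 4 at column 6 and diagonals 1.
Attacked columns: {1, 2, 4, 5, 6, 7, 9}. Safe: {3, 8}.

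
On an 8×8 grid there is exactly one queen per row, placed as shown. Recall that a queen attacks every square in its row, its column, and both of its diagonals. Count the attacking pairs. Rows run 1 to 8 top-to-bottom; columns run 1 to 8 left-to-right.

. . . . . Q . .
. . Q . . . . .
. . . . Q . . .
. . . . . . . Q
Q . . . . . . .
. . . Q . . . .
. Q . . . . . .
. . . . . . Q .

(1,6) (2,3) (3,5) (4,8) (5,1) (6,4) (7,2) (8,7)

All columns are distinct and no two queens satisfy |Δrow| = |Δcol|, so no pair attacks.

0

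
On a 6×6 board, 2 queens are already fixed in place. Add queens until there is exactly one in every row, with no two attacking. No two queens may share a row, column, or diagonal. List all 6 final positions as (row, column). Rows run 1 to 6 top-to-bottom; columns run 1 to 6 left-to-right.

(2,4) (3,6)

(1,2) (2,4) (3,6) (4,1) (5,3) (6,5)

Row 1: attacked by (2,4)→{3,4,5}; (3,6)→{4,6}. Safe: 1, 2. Place at column 2.
Row 4: attacked by (1,2)→{2,5}; (2,4)→{2,4,6}; (3,6)→{5,6}. Safe: 1, 3. Place at column 1.
Row 5: attacked by (1,2)→{2,6}; (2,4)→{1,4}; (3,6)→{4,6}; (4,1)→{1,2}. Safe: 3, 5. Place at column 3.
Row 6: attacked by (1,2)→{2}; (2,4)→{4}; (3,6)→{3,6}; (4,1)→{1,3}; (5,3)→{2,3,4}. Safe: 5. Place at column 5.
Columns [2, 4, 6, 1, 3, 5], r−c [-1, -2, -3, 3, 2, 1], r+c [3, 6, 9, 5, 8, 11] are all distinct, so no two queens attack.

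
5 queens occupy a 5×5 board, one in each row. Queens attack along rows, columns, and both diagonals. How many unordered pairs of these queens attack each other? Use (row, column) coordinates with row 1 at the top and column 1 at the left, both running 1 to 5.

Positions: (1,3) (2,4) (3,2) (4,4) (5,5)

Same column: (2,4)–(4,4) (column 4).
Same diagonal: (1,3)–(2,4) (|1−2| = |3−4| = 1); (4,4)–(5,5) (|4−5| = |4−5| = 1).
Total attacking pairs: 3.

3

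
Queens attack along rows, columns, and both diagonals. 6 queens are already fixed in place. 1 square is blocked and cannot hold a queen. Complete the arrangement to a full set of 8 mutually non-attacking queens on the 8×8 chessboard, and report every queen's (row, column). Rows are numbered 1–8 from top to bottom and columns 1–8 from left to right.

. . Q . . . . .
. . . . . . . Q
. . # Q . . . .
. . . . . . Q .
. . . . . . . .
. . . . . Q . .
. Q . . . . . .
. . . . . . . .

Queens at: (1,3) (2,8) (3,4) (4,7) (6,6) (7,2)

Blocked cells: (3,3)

(1,3) (2,8) (3,4) (4,7) (5,1) (6,6) (7,2) (8,5)

Row 5: attacked by (1,3)→{3,7}; (2,8)→{5,8}; (3,4)→{2,4,6}; (4,7)→{6,7,8}; (6,6)→{5,6,7}; (7,2)→{2,4}. Safe: 1. Place at column 1.
Row 8: attacked by (1,3)→{3}; (2,8)→{2,8}; (3,4)→{4}; (4,7)→{3,7}; (5,1)→{1,4}; (6,6)→{4,6,8}; (7,2)→{1,2,3}. Safe: 5. Place at column 5.
Columns [3, 8, 4, 7, 1, 6, 2, 5], r−c [-2, -6, -1, -3, 4, 0, 5, 3], r+c [4, 10, 7, 11, 6, 12, 9, 13] are all distinct, so no two queens attack.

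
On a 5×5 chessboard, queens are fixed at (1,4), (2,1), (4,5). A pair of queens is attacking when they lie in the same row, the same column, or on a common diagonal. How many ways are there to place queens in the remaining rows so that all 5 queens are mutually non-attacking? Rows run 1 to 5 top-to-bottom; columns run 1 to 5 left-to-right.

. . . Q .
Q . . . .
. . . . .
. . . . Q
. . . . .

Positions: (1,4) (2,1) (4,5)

1

Branch on row 3: col 3 → 1.
Sum: 1 = 1.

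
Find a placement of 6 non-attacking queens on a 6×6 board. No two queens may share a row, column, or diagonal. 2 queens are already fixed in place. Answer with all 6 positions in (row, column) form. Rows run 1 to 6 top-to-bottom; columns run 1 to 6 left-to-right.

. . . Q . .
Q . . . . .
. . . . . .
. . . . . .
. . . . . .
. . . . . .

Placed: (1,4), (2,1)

Row 3: attacked by (1,4)→{2,4,6}; (2,1)→{1,2}. Safe: 3, 5. Place at column 5.
Row 4: attacked by (1,4)→{1,4}; (2,1)→{1,3}; (3,5)→{4,5,6}. Safe: 2. Place at column 2.
Row 5: attacked by (1,4)→{4}; (2,1)→{1,4}; (3,5)→{3,5}; (4,2)→{1,2,3}. Safe: 6. Place at column 6.
Row 6: attacked by (1,4)→{4}; (2,1)→{1,5}; (3,5)→{2,5}; (4,2)→{2,4}; (5,6)→{5,6}. Safe: 3. Place at column 3.
Columns [4, 1, 5, 2, 6, 3], r−c [-3, 1, -2, 2, -1, 3], r+c [5, 3, 8, 6, 11, 9] are all distinct, so no two queens attack.

(1,4) (2,1) (3,5) (4,2) (5,6) (6,3)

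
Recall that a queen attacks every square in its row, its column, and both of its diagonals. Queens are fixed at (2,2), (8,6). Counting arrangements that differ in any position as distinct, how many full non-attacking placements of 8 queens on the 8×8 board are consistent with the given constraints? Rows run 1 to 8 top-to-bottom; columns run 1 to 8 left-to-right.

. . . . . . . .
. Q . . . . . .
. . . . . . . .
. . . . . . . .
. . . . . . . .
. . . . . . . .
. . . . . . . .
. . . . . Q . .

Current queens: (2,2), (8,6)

Branch on row 1: col 4 → 1; col 5 → 1; col 7 → 1; col 8 → 2.
Sum: 1 + 1 + 1 + 2 = 5.

5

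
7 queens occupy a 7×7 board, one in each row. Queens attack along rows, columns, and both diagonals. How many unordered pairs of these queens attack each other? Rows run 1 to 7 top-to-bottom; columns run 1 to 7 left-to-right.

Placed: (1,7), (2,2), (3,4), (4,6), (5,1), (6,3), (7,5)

0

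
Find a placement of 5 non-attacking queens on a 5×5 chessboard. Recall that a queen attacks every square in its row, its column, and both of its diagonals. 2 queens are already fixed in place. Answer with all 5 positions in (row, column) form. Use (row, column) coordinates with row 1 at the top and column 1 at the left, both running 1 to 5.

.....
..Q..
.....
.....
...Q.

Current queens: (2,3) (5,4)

(1,1) (2,3) (3,5) (4,2) (5,4)

Row 1: attacked by (2,3)→{2,3,4}; (5,4)→{4}. Safe: 1, 5. Place at column 1.
Row 3: attacked by (1,1)→{1,3}; (2,3)→{2,3,4}; (5,4)→{2,4}. Safe: 5. Place at column 5.
Row 4: attacked by (1,1)→{1,4}; (2,3)→{1,3,5}; (3,5)→{4,5}; (5,4)→{3,4,5}. Safe: 2. Place at column 2.
Columns [1, 3, 5, 2, 4], r−c [0, -1, -2, 2, 1], r+c [2, 5, 8, 6, 9] are all distinct, so no two queens attack.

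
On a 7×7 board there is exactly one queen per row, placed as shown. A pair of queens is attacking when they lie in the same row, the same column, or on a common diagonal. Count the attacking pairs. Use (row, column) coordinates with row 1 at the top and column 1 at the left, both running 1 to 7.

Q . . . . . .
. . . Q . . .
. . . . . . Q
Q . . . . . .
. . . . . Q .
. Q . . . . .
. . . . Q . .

1

Same column: (1,1)–(4,1) (column 1).
Total attacking pairs: 1.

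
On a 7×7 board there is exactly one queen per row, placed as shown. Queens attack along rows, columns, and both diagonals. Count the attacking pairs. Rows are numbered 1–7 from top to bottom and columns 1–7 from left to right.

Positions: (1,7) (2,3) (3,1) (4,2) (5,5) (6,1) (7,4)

2

Same column: (3,1)–(6,1) (column 1).
Same diagonal: (3,1)–(4,2) (|3−4| = |1−2| = 1).
Total attacking pairs: 2.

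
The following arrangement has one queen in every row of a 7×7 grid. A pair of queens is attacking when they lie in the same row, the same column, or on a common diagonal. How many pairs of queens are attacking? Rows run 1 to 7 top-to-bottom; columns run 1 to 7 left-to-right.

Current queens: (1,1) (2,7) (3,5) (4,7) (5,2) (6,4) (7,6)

Same column: (2,7)–(4,7) (column 7).
Total attacking pairs: 1.

1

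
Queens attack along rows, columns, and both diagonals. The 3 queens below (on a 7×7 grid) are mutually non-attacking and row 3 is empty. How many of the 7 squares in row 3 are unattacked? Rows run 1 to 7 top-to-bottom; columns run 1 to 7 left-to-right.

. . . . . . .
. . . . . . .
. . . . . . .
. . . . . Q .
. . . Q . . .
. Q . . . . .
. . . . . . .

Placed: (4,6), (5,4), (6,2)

(4,6) attacks row 3 at column 6 and diagonals 5, 7.
(5,4) attacks row 3 at column 4 and diagonals 2, 6.
(6,2) attacks row 3 at column 2 and diagonals 5.
Attacked columns: {2, 4, 5, 6, 7}. Safe: {1, 3}.

2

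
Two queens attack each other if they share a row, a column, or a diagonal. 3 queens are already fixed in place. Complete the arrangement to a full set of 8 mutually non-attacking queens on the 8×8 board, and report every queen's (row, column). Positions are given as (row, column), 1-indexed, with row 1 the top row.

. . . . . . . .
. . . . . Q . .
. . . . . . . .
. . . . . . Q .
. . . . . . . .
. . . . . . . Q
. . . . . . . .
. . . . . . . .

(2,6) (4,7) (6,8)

Row 1: attacked by (2,6)→{5,6,7}; (4,7)→{4,7}; (6,8)→{3,8}. Safe: 1, 2. Place at column 2.
Row 3: attacked by (1,2)→{2,4}; (2,6)→{5,6,7}; (4,7)→{6,7,8}; (6,8)→{5,8}. Safe: 1, 3. Place at column 1.
Row 5: attacked by (1,2)→{2,6}; (2,6)→{3,6}; (3,1)→{1,3}; (4,7)→{6,7,8}; (6,8)→{7,8}. Safe: 4, 5. Place at column 4.
Row 7: attacked by (1,2)→{2,8}; (2,6)→{1,6}; (3,1)→{1,5}; (4,7)→{4,7}; (5,4)→{2,4,6}; (6,8)→{7,8}. Safe: 3. Place at column 3.
Row 8: attacked by (1,2)→{2}; (2,6)→{6}; (3,1)→{1,6}; (4,7)→{3,7}; (5,4)→{1,4,7}; (6,8)→{6,8}; (7,3)→{2,3,4}. Safe: 5. Place at column 5.
Columns [2, 6, 1, 7, 4, 8, 3, 5], r−c [-1, -4, 2, -3, 1, -2, 4, 3], r+c [3, 8, 4, 11, 9, 14, 10, 13] are all distinct, so no two queens attack.

(1,2) (2,6) (3,1) (4,7) (5,4) (6,8) (7,3) (8,5)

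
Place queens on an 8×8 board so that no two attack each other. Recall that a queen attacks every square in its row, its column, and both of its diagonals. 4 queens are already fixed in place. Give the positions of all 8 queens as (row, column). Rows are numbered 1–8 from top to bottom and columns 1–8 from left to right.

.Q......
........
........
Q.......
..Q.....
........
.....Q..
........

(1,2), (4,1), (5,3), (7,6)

Row 2: attacked by (1,2)→{1,2,3}; (4,1)→{1,3}; (5,3)→{3,6}; (7,6)→{1,6}. Safe: 4, 5, 7, 8. Place at column 5.
Row 3: attacked by (1,2)→{2,4}; (2,5)→{4,5,6}; (4,1)→{1,2}; (5,3)→{1,3,5}; (7,6)→{2,6}. Safe: 7, 8. Place at column 7.
Row 6: attacked by (1,2)→{2,7}; (2,5)→{1,5}; (3,7)→{4,7}; (4,1)→{1,3}; (5,3)→{2,3,4}; (7,6)→{5,6,7}. Safe: 8. Place at column 8.
Row 8: attacked by (1,2)→{2}; (2,5)→{5}; (3,7)→{2,7}; (4,1)→{1,5}; (5,3)→{3,6}; (6,8)→{6,8}; (7,6)→{5,6,7}. Safe: 4. Place at column 4.
Columns [2, 5, 7, 1, 3, 8, 6, 4], r−c [-1, -3, -4, 3, 2, -2, 1, 4], r+c [3, 7, 10, 5, 8, 14, 13, 12] are all distinct, so no two queens attack.

(1,2) (2,5) (3,7) (4,1) (5,3) (6,8) (7,6) (8,4)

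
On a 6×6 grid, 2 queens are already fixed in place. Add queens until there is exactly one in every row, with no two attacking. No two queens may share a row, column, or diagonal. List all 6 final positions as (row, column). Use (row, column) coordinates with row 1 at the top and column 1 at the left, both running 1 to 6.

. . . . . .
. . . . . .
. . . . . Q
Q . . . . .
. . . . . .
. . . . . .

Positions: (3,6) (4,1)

(1,2) (2,4) (3,6) (4,1) (5,3) (6,5)

Row 1: attacked by (3,6)→{4,6}; (4,1)→{1,4}. Safe: 2, 3, 5. Place at column 2.
Row 2: attacked by (1,2)→{1,2,3}; (3,6)→{5,6}; (4,1)→{1,3}. Safe: 4. Place at column 4.
Row 5: attacked by (1,2)→{2,6}; (2,4)→{1,4}; (3,6)→{4,6}; (4,1)→{1,2}. Safe: 3, 5. Place at column 3.
Row 6: attacked by (1,2)→{2}; (2,4)→{4}; (3,6)→{3,6}; (4,1)→{1,3}; (5,3)→{2,3,4}. Safe: 5. Place at column 5.
Columns [2, 4, 6, 1, 3, 5], r−c [-1, -2, -3, 3, 2, 1], r+c [3, 6, 9, 5, 8, 11] are all distinct, so no two queens attack.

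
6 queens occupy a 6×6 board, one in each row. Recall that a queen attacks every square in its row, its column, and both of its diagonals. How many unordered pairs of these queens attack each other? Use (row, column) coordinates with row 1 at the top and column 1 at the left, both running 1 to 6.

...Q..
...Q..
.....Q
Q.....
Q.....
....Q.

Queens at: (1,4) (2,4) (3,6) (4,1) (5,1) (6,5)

Same column: (1,4)–(2,4) (column 4); (4,1)–(5,1) (column 1).
Same diagonal: (1,4)–(3,6) (|1−3| = |4−6| = 2); (1,4)–(4,1) (|1−4| = |4−1| = 3); (2,4)–(5,1) (|2−5| = |4−1| = 3).
Total attacking pairs: 5.

5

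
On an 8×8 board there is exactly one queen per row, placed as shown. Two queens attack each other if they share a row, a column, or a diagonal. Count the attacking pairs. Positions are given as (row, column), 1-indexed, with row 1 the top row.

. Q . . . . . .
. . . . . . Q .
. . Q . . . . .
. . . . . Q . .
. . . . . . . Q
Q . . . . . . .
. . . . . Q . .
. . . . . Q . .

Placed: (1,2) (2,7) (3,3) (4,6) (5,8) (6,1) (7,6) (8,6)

4

Same column: (4,6)–(7,6) (column 6); (4,6)–(8,6) (column 6); (7,6)–(8,6) (column 6).
Same diagonal: (5,8)–(7,6) (|5−7| = |8−6| = 2).
Total attacking pairs: 4.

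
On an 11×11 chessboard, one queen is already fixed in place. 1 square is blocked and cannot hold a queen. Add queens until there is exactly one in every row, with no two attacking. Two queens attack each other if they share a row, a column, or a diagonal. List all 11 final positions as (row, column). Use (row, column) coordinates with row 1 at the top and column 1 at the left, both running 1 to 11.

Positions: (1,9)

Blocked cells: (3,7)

Row 2: attacked by (1,9)→{8,9,10}. Safe: 1, 2, 3, 4, 5, 6, 7, 11. Place at column 3.
Row 3: attacked by (1,9)→{7,9,11}; (2,3)→{2,3,4}. Blocked: 7. Safe: 1, 5, 6, 8, 10. Place at column 8.
Row 4: attacked by (1,9)→{6,9}; (2,3)→{1,3,5}; (3,8)→{7,8,9}. Safe: 2, 4, 10, 11. Place at column 4.
Row 5: attacked by (1,9)→{5,9}; (2,3)→{3,6}; (3,8)→{6,8,10}; (4,4)→{3,4,5}. Safe: 1, 2, 7, 11. Place at column 2.
Row 6: attacked by (1,9)→{4,9}; (2,3)→{3,7}; (3,8)→{5,8,11}; (4,4)→{2,4,6}; (5,2)→{1,2,3}. Safe: 10. Place at column 10.
Row 7: attacked by (1,9)→{3,9}; (2,3)→{3,8}; (3,8)→{4,8}; (4,4)→{1,4,7}; (5,2)→{2,4}; (6,10)→{9,10,11}. Safe: 5, 6. Place at column 6.
Row 8: attacked by (1,9)→{2,9}; (2,3)→{3,9}; (3,8)→{3,8}; (4,4)→{4,8}; (5,2)→{2,5}; (6,10)→{8,10}; (7,6)→{5,6,7}. Safe: 1, 11. Place at column 1.
Row 9: attacked by (1,9)→{1,9}; (2,3)→{3,10}; (3,8)→{2,8}; (4,4)→{4,9}; (5,2)→{2,6}; (6,10)→{7,10}; (7,6)→{4,6,8}; (8,1)→{1,2}. Safe: 5, 11. Place at column 11.
Row 10: attacked by (1,9)→{9}; (2,3)→{3,11}; (3,8)→{1,8}; (4,4)→{4,10}; (5,2)→{2,7}; (6,10)→{6,10}; (7,6)→{3,6,9}; (8,1)→{1,3}; (9,11)→{10,11}. Safe: 5. Place at column 5.
Row 11: attacked by (1,9)→{9}; (2,3)→{3}; (3,8)→{8}; (4,4)→{4,11}; (5,2)→{2,8}; (6,10)→{5,10}; (7,6)→{2,6,10}; (8,1)→{1,4}; (9,11)→{9,11}; (10,5)→{4,5,6}. Safe: 7. Place at column 7.
Columns [9, 3, 8, 4, 2, 10, 6, 1, 11, 5, 7], r−c [-8, -1, -5, 0, 3, -4, 1, 7, -2, 5, 4], r+c [10, 5, 11, 8, 7, 16, 13, 9, 20, 15, 18] are all distinct, so no two queens attack.

(1,9) (2,3) (3,8) (4,4) (5,2) (6,10) (7,6) (8,1) (9,11) (10,5) (11,7)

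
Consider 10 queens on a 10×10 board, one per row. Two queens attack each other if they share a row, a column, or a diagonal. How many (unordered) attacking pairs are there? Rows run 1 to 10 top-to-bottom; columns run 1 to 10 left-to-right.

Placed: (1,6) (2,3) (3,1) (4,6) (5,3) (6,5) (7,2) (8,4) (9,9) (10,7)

3

Same column: (1,6)–(4,6) (column 6); (2,3)–(5,3) (column 3).
Same diagonal: (3,1)–(5,3) (|3−5| = |1−3| = 2).
Total attacking pairs: 3.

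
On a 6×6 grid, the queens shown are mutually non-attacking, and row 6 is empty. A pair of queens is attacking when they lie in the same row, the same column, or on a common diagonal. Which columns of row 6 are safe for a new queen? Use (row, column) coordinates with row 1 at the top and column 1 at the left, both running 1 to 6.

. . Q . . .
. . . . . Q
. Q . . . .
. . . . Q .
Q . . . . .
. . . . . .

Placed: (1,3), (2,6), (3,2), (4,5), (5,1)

(1,3) attacks row 6 at column 3.
(2,6) attacks row 6 at column 6 and diagonals 2.
(3,2) attacks row 6 at column 2 and diagonals 5.
(4,5) attacks row 6 at column 5 and diagonals 3.
(5,1) attacks row 6 at column 1 and diagonals 2.
Attacked columns: {1, 2, 3, 5, 6}. Safe: {4}.

columns 4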